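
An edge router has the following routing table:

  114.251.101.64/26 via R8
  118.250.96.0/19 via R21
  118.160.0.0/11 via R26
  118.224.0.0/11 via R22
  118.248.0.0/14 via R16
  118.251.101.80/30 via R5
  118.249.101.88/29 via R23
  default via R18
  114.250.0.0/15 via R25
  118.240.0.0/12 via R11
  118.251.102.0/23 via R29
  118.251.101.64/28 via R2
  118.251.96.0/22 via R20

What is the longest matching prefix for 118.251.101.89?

118.248.0.0/14

Entries matching 118.251.101.89:
  0.0.0.0/0 (default, matches everything)
  118.224.0.0/11 (118.224.0.0 - 118.255.255.255)
  118.240.0.0/12 (118.240.0.0 - 118.255.255.255)
  118.248.0.0/14 (118.248.0.0 - 118.251.255.255)
Most specific is 118.248.0.0/14.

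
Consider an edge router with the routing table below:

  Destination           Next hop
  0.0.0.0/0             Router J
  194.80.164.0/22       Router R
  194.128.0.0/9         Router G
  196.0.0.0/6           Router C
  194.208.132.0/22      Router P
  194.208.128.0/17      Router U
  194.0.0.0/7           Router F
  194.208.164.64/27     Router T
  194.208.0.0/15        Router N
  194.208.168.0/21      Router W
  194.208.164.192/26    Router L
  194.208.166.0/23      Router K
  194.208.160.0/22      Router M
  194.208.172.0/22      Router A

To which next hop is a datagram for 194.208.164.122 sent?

Routes whose prefix contains 194.208.164.122:
  0.0.0.0/0 (default, matches everything) -> Router J
  194.0.0.0/7 (194.0.0.0 - 195.255.255.255) -> Router F
  194.128.0.0/9 (194.128.0.0 - 194.255.255.255) -> Router G
  194.208.0.0/15 (194.208.0.0 - 194.209.255.255) -> Router N
  194.208.128.0/17 (194.208.128.0 - 194.208.255.255) -> Router U
More-specific entries that do NOT match:
  194.208.164.64/27 (194.208.164.64 - 194.208.164.95) does not contain 194.208.164.122
  194.208.164.192/26 (194.208.164.192 - 194.208.164.255) does not contain 194.208.164.122
  194.208.166.0/23 (194.208.166.0 - 194.208.167.255) does not contain 194.208.164.122
  194.80.164.0/22 (194.80.164.0 - 194.80.167.255) does not contain 194.208.164.122
  194.208.132.0/22 (194.208.132.0 - 194.208.135.255) does not contain 194.208.164.122
  194.208.160.0/22 (194.208.160.0 - 194.208.163.255) does not contain 194.208.164.122
  194.208.172.0/22 (194.208.172.0 - 194.208.175.255) does not contain 194.208.164.122
  194.208.168.0/21 (194.208.168.0 - 194.208.175.255) does not contain 194.208.164.122
Longest matching prefix is /17 -> next hop Router U.

Router U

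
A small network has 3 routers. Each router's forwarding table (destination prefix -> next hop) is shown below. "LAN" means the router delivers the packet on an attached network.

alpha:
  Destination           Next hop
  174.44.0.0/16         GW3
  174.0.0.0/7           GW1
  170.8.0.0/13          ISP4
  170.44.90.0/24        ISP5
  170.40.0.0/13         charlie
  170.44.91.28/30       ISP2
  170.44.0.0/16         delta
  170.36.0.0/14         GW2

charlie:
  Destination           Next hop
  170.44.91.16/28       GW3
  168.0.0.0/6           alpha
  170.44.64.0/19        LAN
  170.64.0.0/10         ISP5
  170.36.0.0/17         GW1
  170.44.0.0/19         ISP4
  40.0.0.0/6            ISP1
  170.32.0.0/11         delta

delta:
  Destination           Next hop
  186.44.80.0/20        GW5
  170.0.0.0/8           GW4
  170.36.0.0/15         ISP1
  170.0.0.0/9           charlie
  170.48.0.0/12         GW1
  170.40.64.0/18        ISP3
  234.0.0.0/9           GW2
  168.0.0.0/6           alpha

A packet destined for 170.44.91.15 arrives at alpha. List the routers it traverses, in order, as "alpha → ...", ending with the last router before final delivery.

At alpha: longest match for 170.44.91.15 is 170.44.0.0/16 -> delta
At delta: longest match for 170.44.91.15 is 170.0.0.0/9 -> charlie
At charlie: longest match for 170.44.91.15 is 170.44.64.0/19 -> LAN

alpha → delta → charlie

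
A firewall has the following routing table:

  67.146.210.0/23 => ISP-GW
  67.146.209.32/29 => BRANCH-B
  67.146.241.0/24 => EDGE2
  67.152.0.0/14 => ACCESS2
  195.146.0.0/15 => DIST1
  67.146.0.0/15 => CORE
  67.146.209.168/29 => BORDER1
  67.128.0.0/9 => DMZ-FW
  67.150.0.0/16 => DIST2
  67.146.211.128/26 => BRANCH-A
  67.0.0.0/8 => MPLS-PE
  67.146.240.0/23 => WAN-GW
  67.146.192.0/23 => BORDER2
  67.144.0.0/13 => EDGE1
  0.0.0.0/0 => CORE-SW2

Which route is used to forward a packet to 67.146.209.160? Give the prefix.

67.146.0.0/15

Entries matching 67.146.209.160:
  0.0.0.0/0 (default, matches everything)
  67.0.0.0/8 (67.0.0.0 - 67.255.255.255)
  67.128.0.0/9 (67.128.0.0 - 67.255.255.255)
  67.144.0.0/13 (67.144.0.0 - 67.151.255.255)
  67.146.0.0/15 (67.146.0.0 - 67.147.255.255)
Most specific is 67.146.0.0/15.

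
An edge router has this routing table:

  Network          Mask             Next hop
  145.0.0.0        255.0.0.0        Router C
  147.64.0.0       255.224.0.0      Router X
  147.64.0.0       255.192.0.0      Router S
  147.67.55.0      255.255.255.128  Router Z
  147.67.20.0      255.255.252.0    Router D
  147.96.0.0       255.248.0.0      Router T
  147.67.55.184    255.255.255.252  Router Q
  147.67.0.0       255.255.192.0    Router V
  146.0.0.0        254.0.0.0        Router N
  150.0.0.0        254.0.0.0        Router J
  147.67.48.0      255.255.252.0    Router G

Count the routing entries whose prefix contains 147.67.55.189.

4

Prefixes containing 147.67.55.189:
  146.0.0.0/7 (146.0.0.0 - 147.255.255.255)
  147.64.0.0/10 (147.64.0.0 - 147.127.255.255)
  147.64.0.0/11 (147.64.0.0 - 147.95.255.255)
  147.67.0.0/18 (147.67.0.0 - 147.67.63.255)
Total matching entries: 4.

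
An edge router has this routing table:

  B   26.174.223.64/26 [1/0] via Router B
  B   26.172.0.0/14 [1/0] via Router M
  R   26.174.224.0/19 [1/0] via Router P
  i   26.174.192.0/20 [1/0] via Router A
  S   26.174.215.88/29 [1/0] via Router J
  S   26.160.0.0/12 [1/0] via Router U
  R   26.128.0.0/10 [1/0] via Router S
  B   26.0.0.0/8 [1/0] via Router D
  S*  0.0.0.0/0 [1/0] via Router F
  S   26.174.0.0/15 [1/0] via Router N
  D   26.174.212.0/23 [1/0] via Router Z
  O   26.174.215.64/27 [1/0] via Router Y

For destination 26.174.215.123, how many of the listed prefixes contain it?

Prefixes containing 26.174.215.123:
  0.0.0.0/0 (default, matches everything)
  26.0.0.0/8 (26.0.0.0 - 26.255.255.255)
  26.128.0.0/10 (26.128.0.0 - 26.191.255.255)
  26.160.0.0/12 (26.160.0.0 - 26.175.255.255)
  26.172.0.0/14 (26.172.0.0 - 26.175.255.255)
  26.174.0.0/15 (26.174.0.0 - 26.175.255.255)
Total matching entries: 6.

6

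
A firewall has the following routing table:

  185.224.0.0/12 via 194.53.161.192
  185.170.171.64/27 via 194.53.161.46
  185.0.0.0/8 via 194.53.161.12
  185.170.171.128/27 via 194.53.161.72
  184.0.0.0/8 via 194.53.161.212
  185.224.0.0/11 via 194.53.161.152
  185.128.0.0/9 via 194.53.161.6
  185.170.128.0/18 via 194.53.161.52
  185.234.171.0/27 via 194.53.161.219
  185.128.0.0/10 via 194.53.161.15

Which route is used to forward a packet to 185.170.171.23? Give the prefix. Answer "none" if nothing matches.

185.170.128.0/18

Entries matching 185.170.171.23:
  185.0.0.0/8 (185.0.0.0 - 185.255.255.255)
  185.128.0.0/9 (185.128.0.0 - 185.255.255.255)
  185.128.0.0/10 (185.128.0.0 - 185.191.255.255)
  185.170.128.0/18 (185.170.128.0 - 185.170.191.255)
Most specific is 185.170.128.0/18.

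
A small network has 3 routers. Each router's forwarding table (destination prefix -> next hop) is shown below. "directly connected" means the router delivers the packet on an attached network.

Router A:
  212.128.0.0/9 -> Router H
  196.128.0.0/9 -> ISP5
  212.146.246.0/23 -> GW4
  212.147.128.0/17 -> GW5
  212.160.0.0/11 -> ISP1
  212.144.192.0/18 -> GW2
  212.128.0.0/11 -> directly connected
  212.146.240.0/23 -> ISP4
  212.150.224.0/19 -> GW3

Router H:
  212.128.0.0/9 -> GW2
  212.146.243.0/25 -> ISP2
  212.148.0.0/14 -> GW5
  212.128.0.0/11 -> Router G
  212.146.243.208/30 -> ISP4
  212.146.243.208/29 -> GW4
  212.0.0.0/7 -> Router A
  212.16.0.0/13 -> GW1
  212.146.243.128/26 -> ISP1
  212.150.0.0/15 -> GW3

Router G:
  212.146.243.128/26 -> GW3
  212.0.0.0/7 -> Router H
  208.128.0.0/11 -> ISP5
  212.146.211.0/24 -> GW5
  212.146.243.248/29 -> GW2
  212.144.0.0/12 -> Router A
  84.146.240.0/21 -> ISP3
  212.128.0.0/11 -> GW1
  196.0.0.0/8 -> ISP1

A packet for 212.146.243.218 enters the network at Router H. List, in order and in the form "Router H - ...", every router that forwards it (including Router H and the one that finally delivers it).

Router H - Router G - Router A

At Router H: longest match for 212.146.243.218 is 212.128.0.0/11 -> Router G
At Router G: longest match for 212.146.243.218 is 212.144.0.0/12 -> Router A
At Router A: longest match for 212.146.243.218 is 212.128.0.0/11 -> directly connected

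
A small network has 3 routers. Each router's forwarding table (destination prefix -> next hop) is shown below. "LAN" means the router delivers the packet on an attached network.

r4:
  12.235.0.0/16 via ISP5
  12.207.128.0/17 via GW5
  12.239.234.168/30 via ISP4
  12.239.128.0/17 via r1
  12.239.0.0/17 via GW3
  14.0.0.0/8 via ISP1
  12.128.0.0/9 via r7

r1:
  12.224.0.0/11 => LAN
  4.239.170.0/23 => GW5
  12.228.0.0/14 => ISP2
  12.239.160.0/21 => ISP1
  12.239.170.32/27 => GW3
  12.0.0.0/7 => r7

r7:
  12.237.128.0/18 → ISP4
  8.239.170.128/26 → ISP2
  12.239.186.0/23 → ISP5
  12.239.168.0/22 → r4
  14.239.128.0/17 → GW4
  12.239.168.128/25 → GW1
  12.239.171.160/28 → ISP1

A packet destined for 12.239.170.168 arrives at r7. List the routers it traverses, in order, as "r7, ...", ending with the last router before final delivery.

At r7: longest match for 12.239.170.168 is 12.239.168.0/22 -> r4
At r4: longest match for 12.239.170.168 is 12.239.128.0/17 -> r1
At r1: longest match for 12.239.170.168 is 12.224.0.0/11 -> LAN

r7, r4, r1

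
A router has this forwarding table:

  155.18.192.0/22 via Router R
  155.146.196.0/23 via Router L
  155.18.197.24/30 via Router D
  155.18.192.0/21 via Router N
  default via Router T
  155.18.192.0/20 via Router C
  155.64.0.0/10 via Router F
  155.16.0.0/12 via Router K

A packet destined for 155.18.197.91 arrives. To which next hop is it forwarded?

Router N

Routes whose prefix contains 155.18.197.91:
  0.0.0.0/0 (default, matches everything) -> Router T
  155.16.0.0/12 (155.16.0.0 - 155.31.255.255) -> Router K
  155.18.192.0/20 (155.18.192.0 - 155.18.207.255) -> Router C
  155.18.192.0/21 (155.18.192.0 - 155.18.199.255) -> Router N
More-specific entries that do NOT match:
  155.18.197.24/30 (155.18.197.24 - 155.18.197.27) does not contain 155.18.197.91
  155.146.196.0/23 (155.146.196.0 - 155.146.197.255) does not contain 155.18.197.91
  155.18.192.0/22 (155.18.192.0 - 155.18.195.255) does not contain 155.18.197.91
Longest matching prefix is /21 -> next hop Router N.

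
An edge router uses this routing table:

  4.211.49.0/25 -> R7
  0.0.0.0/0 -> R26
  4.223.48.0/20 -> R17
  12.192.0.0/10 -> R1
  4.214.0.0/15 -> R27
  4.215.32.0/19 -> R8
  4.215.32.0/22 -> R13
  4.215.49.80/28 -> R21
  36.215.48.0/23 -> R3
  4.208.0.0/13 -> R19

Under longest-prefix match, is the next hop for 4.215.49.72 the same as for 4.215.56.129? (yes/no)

4.215.49.72: longest match 4.215.32.0/19 -> R8
4.215.56.129: longest match 4.215.32.0/19 -> R8

yes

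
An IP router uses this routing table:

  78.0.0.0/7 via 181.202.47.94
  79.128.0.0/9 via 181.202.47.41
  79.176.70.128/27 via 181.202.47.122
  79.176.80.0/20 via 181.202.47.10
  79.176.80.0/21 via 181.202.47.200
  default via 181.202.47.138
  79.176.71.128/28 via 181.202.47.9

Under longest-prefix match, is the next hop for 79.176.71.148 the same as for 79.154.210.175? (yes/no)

79.176.71.148: longest match 79.128.0.0/9 -> 181.202.47.41
79.154.210.175: longest match 79.128.0.0/9 -> 181.202.47.41

yes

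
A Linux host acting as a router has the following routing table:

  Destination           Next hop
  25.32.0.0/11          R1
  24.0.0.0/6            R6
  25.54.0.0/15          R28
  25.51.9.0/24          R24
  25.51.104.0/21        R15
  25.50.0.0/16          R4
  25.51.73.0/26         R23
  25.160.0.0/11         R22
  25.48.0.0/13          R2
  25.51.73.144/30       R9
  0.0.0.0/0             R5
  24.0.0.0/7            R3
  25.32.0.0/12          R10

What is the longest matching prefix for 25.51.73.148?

Entries matching 25.51.73.148:
  0.0.0.0/0 (default, matches everything)
  24.0.0.0/6 (24.0.0.0 - 27.255.255.255)
  24.0.0.0/7 (24.0.0.0 - 25.255.255.255)
  25.32.0.0/11 (25.32.0.0 - 25.63.255.255)
  25.48.0.0/13 (25.48.0.0 - 25.55.255.255)
Most specific is 25.48.0.0/13.

25.48.0.0/13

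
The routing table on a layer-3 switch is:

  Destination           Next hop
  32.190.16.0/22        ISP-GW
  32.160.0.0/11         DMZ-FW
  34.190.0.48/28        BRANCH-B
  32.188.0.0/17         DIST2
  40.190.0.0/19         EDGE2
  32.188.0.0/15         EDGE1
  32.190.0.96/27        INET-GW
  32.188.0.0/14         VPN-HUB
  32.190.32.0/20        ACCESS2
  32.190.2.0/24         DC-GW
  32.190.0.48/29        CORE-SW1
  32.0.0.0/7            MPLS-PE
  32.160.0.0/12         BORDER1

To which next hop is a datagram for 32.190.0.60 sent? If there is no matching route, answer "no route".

VPN-HUB

Routes whose prefix contains 32.190.0.60:
  32.0.0.0/7 (32.0.0.0 - 33.255.255.255) -> MPLS-PE
  32.160.0.0/11 (32.160.0.0 - 32.191.255.255) -> DMZ-FW
  32.188.0.0/14 (32.188.0.0 - 32.191.255.255) -> VPN-HUB
More-specific entries that do NOT match:
  32.190.0.48/29 (32.190.0.48 - 32.190.0.55) does not contain 32.190.0.60
  34.190.0.48/28 (34.190.0.48 - 34.190.0.63) does not contain 32.190.0.60
  32.190.0.96/27 (32.190.0.96 - 32.190.0.127) does not contain 32.190.0.60
  32.190.2.0/24 (32.190.2.0 - 32.190.2.255) does not contain 32.190.0.60
  32.190.16.0/22 (32.190.16.0 - 32.190.19.255) does not contain 32.190.0.60
  32.190.32.0/20 (32.190.32.0 - 32.190.47.255) does not contain 32.190.0.60
  40.190.0.0/19 (40.190.0.0 - 40.190.31.255) does not contain 32.190.0.60
  32.188.0.0/17 (32.188.0.0 - 32.188.127.255) does not contain 32.190.0.60
  32.188.0.0/15 (32.188.0.0 - 32.189.255.255) does not contain 32.190.0.60
Longest matching prefix is /14 -> next hop VPN-HUB.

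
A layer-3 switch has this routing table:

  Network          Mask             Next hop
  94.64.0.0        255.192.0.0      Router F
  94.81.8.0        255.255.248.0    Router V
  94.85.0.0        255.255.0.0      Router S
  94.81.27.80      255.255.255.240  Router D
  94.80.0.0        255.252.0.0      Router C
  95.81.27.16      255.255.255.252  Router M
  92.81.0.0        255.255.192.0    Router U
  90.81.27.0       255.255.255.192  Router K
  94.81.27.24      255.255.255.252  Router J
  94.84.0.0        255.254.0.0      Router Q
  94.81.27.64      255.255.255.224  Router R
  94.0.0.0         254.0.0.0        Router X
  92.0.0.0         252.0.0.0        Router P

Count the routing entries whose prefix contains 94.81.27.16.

Prefixes containing 94.81.27.16:
  92.0.0.0/6 (92.0.0.0 - 95.255.255.255)
  94.0.0.0/7 (94.0.0.0 - 95.255.255.255)
  94.64.0.0/10 (94.64.0.0 - 94.127.255.255)
  94.80.0.0/14 (94.80.0.0 - 94.83.255.255)
Total matching entries: 4.

4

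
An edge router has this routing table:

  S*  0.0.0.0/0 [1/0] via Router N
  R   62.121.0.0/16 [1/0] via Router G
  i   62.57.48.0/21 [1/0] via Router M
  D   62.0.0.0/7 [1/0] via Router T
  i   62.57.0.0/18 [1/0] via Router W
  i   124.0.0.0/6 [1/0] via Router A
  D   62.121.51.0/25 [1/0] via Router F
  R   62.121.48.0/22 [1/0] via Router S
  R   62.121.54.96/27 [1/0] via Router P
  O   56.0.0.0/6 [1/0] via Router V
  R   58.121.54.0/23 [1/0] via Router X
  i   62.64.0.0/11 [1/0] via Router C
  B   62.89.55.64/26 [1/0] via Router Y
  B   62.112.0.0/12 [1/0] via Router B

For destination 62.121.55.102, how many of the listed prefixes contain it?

Prefixes containing 62.121.55.102:
  0.0.0.0/0 (default, matches everything)
  62.0.0.0/7 (62.0.0.0 - 63.255.255.255)
  62.112.0.0/12 (62.112.0.0 - 62.127.255.255)
  62.121.0.0/16 (62.121.0.0 - 62.121.255.255)
Total matching entries: 4.

4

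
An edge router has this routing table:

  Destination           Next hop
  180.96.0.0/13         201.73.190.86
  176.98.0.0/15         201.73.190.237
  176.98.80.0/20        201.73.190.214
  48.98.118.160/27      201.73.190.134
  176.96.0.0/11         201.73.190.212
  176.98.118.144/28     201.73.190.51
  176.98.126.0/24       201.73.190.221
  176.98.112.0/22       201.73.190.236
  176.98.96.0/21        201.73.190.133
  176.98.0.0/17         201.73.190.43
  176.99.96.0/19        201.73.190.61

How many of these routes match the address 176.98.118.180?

3

Prefixes containing 176.98.118.180:
  176.96.0.0/11 (176.96.0.0 - 176.127.255.255)
  176.98.0.0/15 (176.98.0.0 - 176.99.255.255)
  176.98.0.0/17 (176.98.0.0 - 176.98.127.255)
Total matching entries: 3.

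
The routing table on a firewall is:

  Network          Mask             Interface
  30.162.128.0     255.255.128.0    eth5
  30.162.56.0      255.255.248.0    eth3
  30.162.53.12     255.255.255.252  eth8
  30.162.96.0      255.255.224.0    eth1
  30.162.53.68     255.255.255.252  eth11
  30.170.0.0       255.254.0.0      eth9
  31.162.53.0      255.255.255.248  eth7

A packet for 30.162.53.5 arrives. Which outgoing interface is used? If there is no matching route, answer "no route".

No entry's prefix contains 30.162.53.5; there is no default route.

no route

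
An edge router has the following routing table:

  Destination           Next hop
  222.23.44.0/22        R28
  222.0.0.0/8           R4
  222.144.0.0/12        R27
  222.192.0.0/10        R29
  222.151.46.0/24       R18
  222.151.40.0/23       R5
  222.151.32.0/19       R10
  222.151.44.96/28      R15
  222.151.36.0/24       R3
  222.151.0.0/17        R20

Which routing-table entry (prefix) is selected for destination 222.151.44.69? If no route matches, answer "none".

Entries matching 222.151.44.69:
  222.0.0.0/8 (222.0.0.0 - 222.255.255.255)
  222.144.0.0/12 (222.144.0.0 - 222.159.255.255)
  222.151.0.0/17 (222.151.0.0 - 222.151.127.255)
  222.151.32.0/19 (222.151.32.0 - 222.151.63.255)
Most specific is 222.151.32.0/19.

222.151.32.0/19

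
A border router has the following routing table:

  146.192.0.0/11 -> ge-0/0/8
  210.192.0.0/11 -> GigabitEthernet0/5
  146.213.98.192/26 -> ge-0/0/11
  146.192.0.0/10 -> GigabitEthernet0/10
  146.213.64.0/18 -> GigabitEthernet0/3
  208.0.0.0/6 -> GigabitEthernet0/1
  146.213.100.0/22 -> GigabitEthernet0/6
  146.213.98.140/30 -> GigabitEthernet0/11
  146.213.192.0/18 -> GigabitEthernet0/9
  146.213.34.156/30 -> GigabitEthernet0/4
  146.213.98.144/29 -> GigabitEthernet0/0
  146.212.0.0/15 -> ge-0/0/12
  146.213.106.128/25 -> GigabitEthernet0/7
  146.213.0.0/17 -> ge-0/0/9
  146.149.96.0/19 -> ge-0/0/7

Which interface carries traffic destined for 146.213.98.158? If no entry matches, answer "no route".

Routes whose prefix contains 146.213.98.158:
  146.192.0.0/10 (146.192.0.0 - 146.255.255.255) -> GigabitEthernet0/10
  146.192.0.0/11 (146.192.0.0 - 146.223.255.255) -> ge-0/0/8
  146.212.0.0/15 (146.212.0.0 - 146.213.255.255) -> ge-0/0/12
  146.213.0.0/17 (146.213.0.0 - 146.213.127.255) -> ge-0/0/9
  146.213.64.0/18 (146.213.64.0 - 146.213.127.255) -> GigabitEthernet0/3
More-specific entries that do NOT match:
  146.213.98.140/30 (146.213.98.140 - 146.213.98.143) does not contain 146.213.98.158
  146.213.34.156/30 (146.213.34.156 - 146.213.34.159) does not contain 146.213.98.158
  146.213.98.144/29 (146.213.98.144 - 146.213.98.151) does not contain 146.213.98.158
  146.213.98.192/26 (146.213.98.192 - 146.213.98.255) does not contain 146.213.98.158
  146.213.106.128/25 (146.213.106.128 - 146.213.106.255) does not contain 146.213.98.158
  146.213.100.0/22 (146.213.100.0 - 146.213.103.255) does not contain 146.213.98.158
  146.149.96.0/19 (146.149.96.0 - 146.149.127.255) does not contain 146.213.98.158
Longest matching prefix is /18 -> interface GigabitEthernet0/3.

GigabitEthernet0/3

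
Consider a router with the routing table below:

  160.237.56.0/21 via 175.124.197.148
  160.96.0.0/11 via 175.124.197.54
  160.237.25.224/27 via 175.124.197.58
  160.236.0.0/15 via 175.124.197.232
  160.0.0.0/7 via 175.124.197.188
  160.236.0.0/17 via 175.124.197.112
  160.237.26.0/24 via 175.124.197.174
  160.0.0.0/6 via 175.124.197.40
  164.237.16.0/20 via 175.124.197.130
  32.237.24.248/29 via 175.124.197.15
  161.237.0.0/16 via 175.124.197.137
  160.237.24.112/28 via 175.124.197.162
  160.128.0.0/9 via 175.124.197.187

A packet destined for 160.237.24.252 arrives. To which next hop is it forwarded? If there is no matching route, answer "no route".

175.124.197.232

Routes whose prefix contains 160.237.24.252:
  160.0.0.0/6 (160.0.0.0 - 163.255.255.255) -> 175.124.197.40
  160.0.0.0/7 (160.0.0.0 - 161.255.255.255) -> 175.124.197.188
  160.128.0.0/9 (160.128.0.0 - 160.255.255.255) -> 175.124.197.187
  160.236.0.0/15 (160.236.0.0 - 160.237.255.255) -> 175.124.197.232
More-specific entries that do NOT match:
  32.237.24.248/29 (32.237.24.248 - 32.237.24.255) does not contain 160.237.24.252
  160.237.24.112/28 (160.237.24.112 - 160.237.24.127) does not contain 160.237.24.252
  160.237.25.224/27 (160.237.25.224 - 160.237.25.255) does not contain 160.237.24.252
  160.237.26.0/24 (160.237.26.0 - 160.237.26.255) does not contain 160.237.24.252
  160.237.56.0/21 (160.237.56.0 - 160.237.63.255) does not contain 160.237.24.252
  164.237.16.0/20 (164.237.16.0 - 164.237.31.255) does not contain 160.237.24.252
  160.236.0.0/17 (160.236.0.0 - 160.236.127.255) does not contain 160.237.24.252
  161.237.0.0/16 (161.237.0.0 - 161.237.255.255) does not contain 160.237.24.252
Longest matching prefix is /15 -> next hop 175.124.197.232.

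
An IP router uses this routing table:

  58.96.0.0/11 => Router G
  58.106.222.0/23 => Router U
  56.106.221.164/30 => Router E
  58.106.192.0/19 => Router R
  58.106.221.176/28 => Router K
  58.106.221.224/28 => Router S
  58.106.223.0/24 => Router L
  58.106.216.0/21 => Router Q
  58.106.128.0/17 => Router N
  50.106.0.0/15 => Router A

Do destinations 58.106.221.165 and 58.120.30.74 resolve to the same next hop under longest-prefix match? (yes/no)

no

58.106.221.165: longest match 58.106.216.0/21 -> Router Q
58.120.30.74: longest match 58.96.0.0/11 -> Router G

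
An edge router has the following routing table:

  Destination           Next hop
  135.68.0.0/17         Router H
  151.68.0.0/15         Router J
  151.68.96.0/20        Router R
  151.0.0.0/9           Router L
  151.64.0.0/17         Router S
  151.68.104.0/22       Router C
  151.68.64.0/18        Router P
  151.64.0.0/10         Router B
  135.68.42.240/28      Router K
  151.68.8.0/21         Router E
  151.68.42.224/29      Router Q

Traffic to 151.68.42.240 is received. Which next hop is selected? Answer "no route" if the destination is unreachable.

Routes whose prefix contains 151.68.42.240:
  151.0.0.0/9 (151.0.0.0 - 151.127.255.255) -> Router L
  151.64.0.0/10 (151.64.0.0 - 151.127.255.255) -> Router B
  151.68.0.0/15 (151.68.0.0 - 151.69.255.255) -> Router J
More-specific entries that do NOT match:
  151.68.42.224/29 (151.68.42.224 - 151.68.42.231) does not contain 151.68.42.240
  135.68.42.240/28 (135.68.42.240 - 135.68.42.255) does not contain 151.68.42.240
  151.68.104.0/22 (151.68.104.0 - 151.68.107.255) does not contain 151.68.42.240
  151.68.8.0/21 (151.68.8.0 - 151.68.15.255) does not contain 151.68.42.240
  151.68.96.0/20 (151.68.96.0 - 151.68.111.255) does not contain 151.68.42.240
  151.68.64.0/18 (151.68.64.0 - 151.68.127.255) does not contain 151.68.42.240
  135.68.0.0/17 (135.68.0.0 - 135.68.127.255) does not contain 151.68.42.240
  151.64.0.0/17 (151.64.0.0 - 151.64.127.255) does not contain 151.68.42.240
Longest matching prefix is /15 -> next hop Router J.

Router J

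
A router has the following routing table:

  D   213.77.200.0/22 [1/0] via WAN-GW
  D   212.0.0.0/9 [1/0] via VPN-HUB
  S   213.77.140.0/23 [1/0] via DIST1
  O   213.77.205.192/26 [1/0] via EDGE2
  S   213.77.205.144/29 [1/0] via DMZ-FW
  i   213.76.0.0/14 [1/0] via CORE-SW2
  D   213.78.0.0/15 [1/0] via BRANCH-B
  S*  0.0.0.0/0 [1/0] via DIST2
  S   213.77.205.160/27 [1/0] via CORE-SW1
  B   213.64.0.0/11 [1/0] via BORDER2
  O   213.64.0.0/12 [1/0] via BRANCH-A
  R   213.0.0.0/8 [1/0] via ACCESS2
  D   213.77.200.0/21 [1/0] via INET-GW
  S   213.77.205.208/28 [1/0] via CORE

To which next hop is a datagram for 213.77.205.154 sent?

INET-GW

Routes whose prefix contains 213.77.205.154:
  0.0.0.0/0 (default, matches everything) -> DIST2
  213.0.0.0/8 (213.0.0.0 - 213.255.255.255) -> ACCESS2
  213.64.0.0/11 (213.64.0.0 - 213.95.255.255) -> BORDER2
  213.64.0.0/12 (213.64.0.0 - 213.79.255.255) -> BRANCH-A
  213.76.0.0/14 (213.76.0.0 - 213.79.255.255) -> CORE-SW2
  213.77.200.0/21 (213.77.200.0 - 213.77.207.255) -> INET-GW
More-specific entries that do NOT match:
  213.77.205.144/29 (213.77.205.144 - 213.77.205.151) does not contain 213.77.205.154
  213.77.205.208/28 (213.77.205.208 - 213.77.205.223) does not contain 213.77.205.154
  213.77.205.160/27 (213.77.205.160 - 213.77.205.191) does not contain 213.77.205.154
  213.77.205.192/26 (213.77.205.192 - 213.77.205.255) does not contain 213.77.205.154
  213.77.140.0/23 (213.77.140.0 - 213.77.141.255) does not contain 213.77.205.154
  213.77.200.0/22 (213.77.200.0 - 213.77.203.255) does not contain 213.77.205.154
Longest matching prefix is /21 -> next hop INET-GW.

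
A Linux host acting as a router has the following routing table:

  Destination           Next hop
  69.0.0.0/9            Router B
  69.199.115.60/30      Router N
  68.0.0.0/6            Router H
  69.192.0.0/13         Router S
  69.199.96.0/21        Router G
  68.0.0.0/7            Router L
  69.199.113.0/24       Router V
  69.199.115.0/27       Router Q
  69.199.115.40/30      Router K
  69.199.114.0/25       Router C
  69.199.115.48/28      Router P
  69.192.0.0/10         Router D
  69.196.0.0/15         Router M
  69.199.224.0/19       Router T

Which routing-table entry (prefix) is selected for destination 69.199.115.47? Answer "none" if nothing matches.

Entries matching 69.199.115.47:
  68.0.0.0/6 (68.0.0.0 - 71.255.255.255)
  68.0.0.0/7 (68.0.0.0 - 69.255.255.255)
  69.192.0.0/10 (69.192.0.0 - 69.255.255.255)
  69.192.0.0/13 (69.192.0.0 - 69.199.255.255)
Most specific is 69.192.0.0/13.

69.192.0.0/13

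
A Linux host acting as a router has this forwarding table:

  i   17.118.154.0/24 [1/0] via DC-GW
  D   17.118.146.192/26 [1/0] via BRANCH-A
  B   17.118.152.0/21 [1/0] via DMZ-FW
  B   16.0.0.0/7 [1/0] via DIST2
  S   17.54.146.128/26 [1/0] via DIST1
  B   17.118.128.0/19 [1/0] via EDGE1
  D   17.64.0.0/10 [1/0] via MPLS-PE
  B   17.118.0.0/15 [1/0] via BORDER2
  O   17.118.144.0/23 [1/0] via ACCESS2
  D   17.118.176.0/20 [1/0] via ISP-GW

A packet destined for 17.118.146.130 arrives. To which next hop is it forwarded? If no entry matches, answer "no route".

EDGE1

Routes whose prefix contains 17.118.146.130:
  16.0.0.0/7 (16.0.0.0 - 17.255.255.255) -> DIST2
  17.64.0.0/10 (17.64.0.0 - 17.127.255.255) -> MPLS-PE
  17.118.0.0/15 (17.118.0.0 - 17.119.255.255) -> BORDER2
  17.118.128.0/19 (17.118.128.0 - 17.118.159.255) -> EDGE1
More-specific entries that do NOT match:
  17.118.146.192/26 (17.118.146.192 - 17.118.146.255) does not contain 17.118.146.130
  17.54.146.128/26 (17.54.146.128 - 17.54.146.191) does not contain 17.118.146.130
  17.118.154.0/24 (17.118.154.0 - 17.118.154.255) does not contain 17.118.146.130
  17.118.144.0/23 (17.118.144.0 - 17.118.145.255) does not contain 17.118.146.130
  17.118.152.0/21 (17.118.152.0 - 17.118.159.255) does not contain 17.118.146.130
  17.118.176.0/20 (17.118.176.0 - 17.118.191.255) does not contain 17.118.146.130
Longest matching prefix is /19 -> next hop EDGE1.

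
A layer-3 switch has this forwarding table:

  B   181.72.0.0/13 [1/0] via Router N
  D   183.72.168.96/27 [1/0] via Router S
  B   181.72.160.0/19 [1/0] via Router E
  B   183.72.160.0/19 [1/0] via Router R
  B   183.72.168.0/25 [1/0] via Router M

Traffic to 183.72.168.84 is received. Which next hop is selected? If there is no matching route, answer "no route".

Routes whose prefix contains 183.72.168.84:
  183.72.160.0/19 (183.72.160.0 - 183.72.191.255) -> Router R
  183.72.168.0/25 (183.72.168.0 - 183.72.168.127) -> Router M
More-specific entries that do NOT match:
  183.72.168.96/27 (183.72.168.96 - 183.72.168.127) does not contain 183.72.168.84
Longest matching prefix is /25 -> next hop Router M.

Router M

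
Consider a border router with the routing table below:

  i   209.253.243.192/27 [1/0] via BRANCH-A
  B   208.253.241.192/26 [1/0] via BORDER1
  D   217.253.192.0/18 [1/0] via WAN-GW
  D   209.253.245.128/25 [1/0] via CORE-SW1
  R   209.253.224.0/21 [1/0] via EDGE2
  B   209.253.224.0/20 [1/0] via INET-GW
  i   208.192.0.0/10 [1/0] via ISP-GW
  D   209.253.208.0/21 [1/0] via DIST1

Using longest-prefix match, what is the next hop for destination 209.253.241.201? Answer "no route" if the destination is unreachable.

no route

No entry's prefix contains 209.253.241.201; there is no default route.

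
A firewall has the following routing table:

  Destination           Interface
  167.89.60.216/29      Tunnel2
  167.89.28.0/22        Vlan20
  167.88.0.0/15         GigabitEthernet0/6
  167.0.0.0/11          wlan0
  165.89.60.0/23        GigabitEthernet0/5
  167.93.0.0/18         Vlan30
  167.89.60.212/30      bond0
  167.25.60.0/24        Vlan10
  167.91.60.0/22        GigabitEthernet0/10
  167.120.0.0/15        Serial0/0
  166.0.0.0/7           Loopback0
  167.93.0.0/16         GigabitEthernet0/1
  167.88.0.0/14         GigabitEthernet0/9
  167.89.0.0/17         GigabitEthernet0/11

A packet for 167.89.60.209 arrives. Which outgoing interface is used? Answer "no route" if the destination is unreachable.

Routes whose prefix contains 167.89.60.209:
  166.0.0.0/7 (166.0.0.0 - 167.255.255.255) -> Loopback0
  167.88.0.0/14 (167.88.0.0 - 167.91.255.255) -> GigabitEthernet0/9
  167.88.0.0/15 (167.88.0.0 - 167.89.255.255) -> GigabitEthernet0/6
  167.89.0.0/17 (167.89.0.0 - 167.89.127.255) -> GigabitEthernet0/11
More-specific entries that do NOT match:
  167.89.60.212/30 (167.89.60.212 - 167.89.60.215) does not contain 167.89.60.209
  167.89.60.216/29 (167.89.60.216 - 167.89.60.223) does not contain 167.89.60.209
  167.25.60.0/24 (167.25.60.0 - 167.25.60.255) does not contain 167.89.60.209
  165.89.60.0/23 (165.89.60.0 - 165.89.61.255) does not contain 167.89.60.209
  167.89.28.0/22 (167.89.28.0 - 167.89.31.255) does not contain 167.89.60.209
  167.91.60.0/22 (167.91.60.0 - 167.91.63.255) does not contain 167.89.60.209
  167.93.0.0/18 (167.93.0.0 - 167.93.63.255) does not contain 167.89.60.209
Longest matching prefix is /17 -> interface GigabitEthernet0/11.

GigabitEthernet0/11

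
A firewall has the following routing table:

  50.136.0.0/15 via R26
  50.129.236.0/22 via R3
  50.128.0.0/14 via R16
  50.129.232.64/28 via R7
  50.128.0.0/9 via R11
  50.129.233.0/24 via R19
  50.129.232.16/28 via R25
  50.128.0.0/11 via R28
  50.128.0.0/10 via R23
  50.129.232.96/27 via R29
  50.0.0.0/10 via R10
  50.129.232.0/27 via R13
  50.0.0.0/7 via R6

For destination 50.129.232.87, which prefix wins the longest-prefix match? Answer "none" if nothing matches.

50.128.0.0/14

Entries matching 50.129.232.87:
  50.0.0.0/7 (50.0.0.0 - 51.255.255.255)
  50.128.0.0/9 (50.128.0.0 - 50.255.255.255)
  50.128.0.0/10 (50.128.0.0 - 50.191.255.255)
  50.128.0.0/11 (50.128.0.0 - 50.159.255.255)
  50.128.0.0/14 (50.128.0.0 - 50.131.255.255)
Most specific is 50.128.0.0/14.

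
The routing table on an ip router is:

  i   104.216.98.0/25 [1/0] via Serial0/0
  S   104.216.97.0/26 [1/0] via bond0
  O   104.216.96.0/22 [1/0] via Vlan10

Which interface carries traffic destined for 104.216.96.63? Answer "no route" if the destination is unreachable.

Routes whose prefix contains 104.216.96.63:
  104.216.96.0/22 (104.216.96.0 - 104.216.99.255) -> Vlan10
More-specific entries that do NOT match:
  104.216.97.0/26 (104.216.97.0 - 104.216.97.63) does not contain 104.216.96.63
  104.216.98.0/25 (104.216.98.0 - 104.216.98.127) does not contain 104.216.96.63
Longest matching prefix is /22 -> interface Vlan10.

Vlan10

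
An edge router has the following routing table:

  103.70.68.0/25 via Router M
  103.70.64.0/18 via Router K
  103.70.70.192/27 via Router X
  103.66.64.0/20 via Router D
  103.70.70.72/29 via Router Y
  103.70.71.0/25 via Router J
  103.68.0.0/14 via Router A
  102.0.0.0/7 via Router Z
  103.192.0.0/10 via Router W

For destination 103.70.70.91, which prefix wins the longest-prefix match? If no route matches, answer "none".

103.70.64.0/18

Entries matching 103.70.70.91:
  102.0.0.0/7 (102.0.0.0 - 103.255.255.255)
  103.68.0.0/14 (103.68.0.0 - 103.71.255.255)
  103.70.64.0/18 (103.70.64.0 - 103.70.127.255)
Most specific is 103.70.64.0/18.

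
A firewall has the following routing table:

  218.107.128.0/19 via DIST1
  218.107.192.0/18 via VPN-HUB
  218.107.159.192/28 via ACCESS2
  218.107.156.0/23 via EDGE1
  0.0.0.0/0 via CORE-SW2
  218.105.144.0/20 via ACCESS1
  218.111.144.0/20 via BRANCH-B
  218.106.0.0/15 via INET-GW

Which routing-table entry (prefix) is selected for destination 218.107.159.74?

218.107.128.0/19

Entries matching 218.107.159.74:
  0.0.0.0/0 (default, matches everything)
  218.106.0.0/15 (218.106.0.0 - 218.107.255.255)
  218.107.128.0/19 (218.107.128.0 - 218.107.159.255)
Most specific is 218.107.128.0/19.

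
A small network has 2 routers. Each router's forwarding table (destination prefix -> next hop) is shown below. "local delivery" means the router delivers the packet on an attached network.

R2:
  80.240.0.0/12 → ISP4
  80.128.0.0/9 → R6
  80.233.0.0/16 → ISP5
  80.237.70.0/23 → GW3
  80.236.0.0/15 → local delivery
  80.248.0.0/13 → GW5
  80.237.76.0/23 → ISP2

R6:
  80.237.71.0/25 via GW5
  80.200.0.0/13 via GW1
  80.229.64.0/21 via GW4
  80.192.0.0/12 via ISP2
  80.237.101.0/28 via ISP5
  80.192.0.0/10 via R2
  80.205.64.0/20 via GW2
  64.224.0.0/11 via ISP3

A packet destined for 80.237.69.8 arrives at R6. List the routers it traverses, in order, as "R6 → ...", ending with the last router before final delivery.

At R6: longest match for 80.237.69.8 is 80.192.0.0/10 -> R2
At R2: longest match for 80.237.69.8 is 80.236.0.0/15 -> local delivery

R6 → R2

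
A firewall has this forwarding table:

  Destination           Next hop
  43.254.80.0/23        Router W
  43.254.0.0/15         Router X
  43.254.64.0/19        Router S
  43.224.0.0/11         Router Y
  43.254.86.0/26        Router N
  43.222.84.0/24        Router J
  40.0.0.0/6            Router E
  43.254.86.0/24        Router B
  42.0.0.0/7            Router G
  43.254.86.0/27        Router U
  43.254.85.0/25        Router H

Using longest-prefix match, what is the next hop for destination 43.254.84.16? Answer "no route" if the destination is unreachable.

Routes whose prefix contains 43.254.84.16:
  40.0.0.0/6 (40.0.0.0 - 43.255.255.255) -> Router E
  42.0.0.0/7 (42.0.0.0 - 43.255.255.255) -> Router G
  43.224.0.0/11 (43.224.0.0 - 43.255.255.255) -> Router Y
  43.254.0.0/15 (43.254.0.0 - 43.255.255.255) -> Router X
  43.254.64.0/19 (43.254.64.0 - 43.254.95.255) -> Router S
More-specific entries that do NOT match:
  43.254.86.0/27 (43.254.86.0 - 43.254.86.31) does not contain 43.254.84.16
  43.254.86.0/26 (43.254.86.0 - 43.254.86.63) does not contain 43.254.84.16
  43.254.85.0/25 (43.254.85.0 - 43.254.85.127) does not contain 43.254.84.16
  43.222.84.0/24 (43.222.84.0 - 43.222.84.255) does not contain 43.254.84.16
  43.254.86.0/24 (43.254.86.0 - 43.254.86.255) does not contain 43.254.84.16
  43.254.80.0/23 (43.254.80.0 - 43.254.81.255) does not contain 43.254.84.16
Longest matching prefix is /19 -> next hop Router S.

Router S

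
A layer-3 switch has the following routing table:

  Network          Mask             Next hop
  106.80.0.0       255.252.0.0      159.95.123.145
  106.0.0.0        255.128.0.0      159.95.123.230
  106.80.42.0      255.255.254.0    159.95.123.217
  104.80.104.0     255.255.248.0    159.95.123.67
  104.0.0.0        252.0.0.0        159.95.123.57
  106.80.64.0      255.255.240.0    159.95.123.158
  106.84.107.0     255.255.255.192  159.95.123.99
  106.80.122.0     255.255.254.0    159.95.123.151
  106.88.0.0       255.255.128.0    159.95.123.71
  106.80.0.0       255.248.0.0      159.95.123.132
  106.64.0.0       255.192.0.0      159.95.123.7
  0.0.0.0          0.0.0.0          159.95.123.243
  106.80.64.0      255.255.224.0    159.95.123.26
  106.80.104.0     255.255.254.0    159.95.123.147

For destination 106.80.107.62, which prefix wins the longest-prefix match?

106.80.0.0/14

Entries matching 106.80.107.62:
  0.0.0.0/0 (default, matches everything)
  104.0.0.0/6 (104.0.0.0 - 107.255.255.255)
  106.0.0.0/9 (106.0.0.0 - 106.127.255.255)
  106.64.0.0/10 (106.64.0.0 - 106.127.255.255)
  106.80.0.0/13 (106.80.0.0 - 106.87.255.255)
  106.80.0.0/14 (106.80.0.0 - 106.83.255.255)
Most specific is 106.80.0.0/14.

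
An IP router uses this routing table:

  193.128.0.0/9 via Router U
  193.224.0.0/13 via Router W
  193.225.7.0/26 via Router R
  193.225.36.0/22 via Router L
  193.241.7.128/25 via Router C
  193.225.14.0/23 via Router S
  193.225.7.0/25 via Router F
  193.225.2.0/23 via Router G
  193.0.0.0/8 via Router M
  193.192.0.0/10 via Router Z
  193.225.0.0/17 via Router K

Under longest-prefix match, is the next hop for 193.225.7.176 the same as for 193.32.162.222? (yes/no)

193.225.7.176: longest match 193.225.0.0/17 -> Router K
193.32.162.222: longest match 193.0.0.0/8 -> Router M

no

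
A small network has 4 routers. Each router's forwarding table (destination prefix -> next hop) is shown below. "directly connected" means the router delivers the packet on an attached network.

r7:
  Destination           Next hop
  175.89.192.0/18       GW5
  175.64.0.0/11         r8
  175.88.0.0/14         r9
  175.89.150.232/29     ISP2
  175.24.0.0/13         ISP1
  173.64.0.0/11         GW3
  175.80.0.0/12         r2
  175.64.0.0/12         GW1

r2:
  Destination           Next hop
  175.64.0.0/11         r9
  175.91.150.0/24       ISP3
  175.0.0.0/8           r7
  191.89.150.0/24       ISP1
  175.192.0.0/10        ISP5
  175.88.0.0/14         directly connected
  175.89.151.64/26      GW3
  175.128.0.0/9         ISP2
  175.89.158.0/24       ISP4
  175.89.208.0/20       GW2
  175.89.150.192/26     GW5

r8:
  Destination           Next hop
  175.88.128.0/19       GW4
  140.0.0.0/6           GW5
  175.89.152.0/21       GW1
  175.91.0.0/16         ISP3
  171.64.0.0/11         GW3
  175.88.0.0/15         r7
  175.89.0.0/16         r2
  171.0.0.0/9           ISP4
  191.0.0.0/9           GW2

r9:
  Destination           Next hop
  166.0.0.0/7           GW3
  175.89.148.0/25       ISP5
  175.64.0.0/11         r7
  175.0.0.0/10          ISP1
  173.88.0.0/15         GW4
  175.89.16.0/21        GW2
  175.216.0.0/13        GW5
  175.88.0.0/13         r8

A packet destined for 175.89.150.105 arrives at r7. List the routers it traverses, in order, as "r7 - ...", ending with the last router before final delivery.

r7 - r9 - r8 - r2

At r7: longest match for 175.89.150.105 is 175.88.0.0/14 -> r9
At r9: longest match for 175.89.150.105 is 175.88.0.0/13 -> r8
At r8: longest match for 175.89.150.105 is 175.89.0.0/16 -> r2
At r2: longest match for 175.89.150.105 is 175.88.0.0/14 -> directly connected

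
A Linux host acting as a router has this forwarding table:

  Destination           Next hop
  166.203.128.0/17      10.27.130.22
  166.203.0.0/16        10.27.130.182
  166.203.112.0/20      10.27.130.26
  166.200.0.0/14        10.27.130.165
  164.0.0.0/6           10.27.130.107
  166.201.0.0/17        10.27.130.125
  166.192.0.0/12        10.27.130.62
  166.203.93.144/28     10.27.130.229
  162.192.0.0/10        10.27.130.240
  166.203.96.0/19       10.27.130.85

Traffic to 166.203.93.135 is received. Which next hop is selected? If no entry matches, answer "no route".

Routes whose prefix contains 166.203.93.135:
  164.0.0.0/6 (164.0.0.0 - 167.255.255.255) -> 10.27.130.107
  166.192.0.0/12 (166.192.0.0 - 166.207.255.255) -> 10.27.130.62
  166.200.0.0/14 (166.200.0.0 - 166.203.255.255) -> 10.27.130.165
  166.203.0.0/16 (166.203.0.0 - 166.203.255.255) -> 10.27.130.182
More-specific entries that do NOT match:
  166.203.93.144/28 (166.203.93.144 - 166.203.93.159) does not contain 166.203.93.135
  166.203.112.0/20 (166.203.112.0 - 166.203.127.255) does not contain 166.203.93.135
  166.203.96.0/19 (166.203.96.0 - 166.203.127.255) does not contain 166.203.93.135
  166.203.128.0/17 (166.203.128.0 - 166.203.255.255) does not contain 166.203.93.135
  166.201.0.0/17 (166.201.0.0 - 166.201.127.255) does not contain 166.203.93.135
Longest matching prefix is /16 -> next hop 10.27.130.182.

10.27.130.182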